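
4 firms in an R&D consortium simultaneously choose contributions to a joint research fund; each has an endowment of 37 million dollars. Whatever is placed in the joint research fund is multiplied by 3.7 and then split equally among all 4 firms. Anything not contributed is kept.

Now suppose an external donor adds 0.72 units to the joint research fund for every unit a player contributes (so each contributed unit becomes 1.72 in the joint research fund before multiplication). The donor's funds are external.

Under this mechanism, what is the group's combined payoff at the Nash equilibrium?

With the mechanism, a contributed unit returns 3.7 × 1.72 / 4 = 1.5910 per unit of net cost to the contributor — now above 1 — so contributing fully is weakly dominant for every player.
At the Nash equilibrium everyone contributes 37. Group total payoff = 3.7 × 1.72 × 148 = 941.87.

941.87 million dollars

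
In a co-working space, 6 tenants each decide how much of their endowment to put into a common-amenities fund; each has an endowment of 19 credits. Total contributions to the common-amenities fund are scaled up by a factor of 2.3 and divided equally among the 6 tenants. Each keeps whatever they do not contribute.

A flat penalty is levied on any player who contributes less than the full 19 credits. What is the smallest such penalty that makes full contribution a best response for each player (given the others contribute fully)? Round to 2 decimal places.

11.72 credits

Given the others contribute fully, the best deviation is to contribute 0 (any partial contribution still incurs the fine and gives up units whose private return 0.3833 is below 1).
Deviating from 19 to 0 saves 19 credits but forfeits the deviator's share of the drop in the common-amenities fund: 2.3/6 × 19 = 7.28.
So the deviation gain is 19 − 7.28 = 11.72, and the fine must be at least 11.72 credits to wipe it out.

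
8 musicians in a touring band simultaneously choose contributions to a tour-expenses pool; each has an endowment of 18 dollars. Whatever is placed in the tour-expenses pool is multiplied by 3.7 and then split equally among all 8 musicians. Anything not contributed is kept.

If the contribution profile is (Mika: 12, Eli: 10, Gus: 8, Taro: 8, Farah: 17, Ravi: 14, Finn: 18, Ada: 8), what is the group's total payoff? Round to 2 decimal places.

400.50 dollars

Total contributed: 12 + 10 + 8 + 8 + 17 + 14 + 18 + 8 = 95; total kept: 8 × 18 − 95 = 49.
The tour-expenses pool pays out 3.7 × 95 = 351.50 in aggregate.
Group total = 49 + 351.50 = 400.50.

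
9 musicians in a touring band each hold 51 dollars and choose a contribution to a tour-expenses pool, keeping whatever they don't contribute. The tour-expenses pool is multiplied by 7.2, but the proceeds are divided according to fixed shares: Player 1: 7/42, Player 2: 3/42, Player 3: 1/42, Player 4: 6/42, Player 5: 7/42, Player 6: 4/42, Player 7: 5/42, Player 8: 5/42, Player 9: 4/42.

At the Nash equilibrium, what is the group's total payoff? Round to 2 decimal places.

A player with share s gets back 7.2·s per unit contributed, so full contribution is dominant for anyone with s > 1/7.2 = 0.1389 and zero contribution is dominant for anyone below.
Player 1, Player 4 and Player 5 are above the threshold, contributing 51 each; the remaining 6 contribute 0. Total contributed: 153.
The tour-expenses pool pays out 7.2 × 153 = 1101.60 in total (split across the unequal shares, but the aggregate is all that matters for the group sum).
The 6 free-riders keep 51 each, adding 306. Group total = 306 + 1101.60 = 1407.60.

1407.60 dollars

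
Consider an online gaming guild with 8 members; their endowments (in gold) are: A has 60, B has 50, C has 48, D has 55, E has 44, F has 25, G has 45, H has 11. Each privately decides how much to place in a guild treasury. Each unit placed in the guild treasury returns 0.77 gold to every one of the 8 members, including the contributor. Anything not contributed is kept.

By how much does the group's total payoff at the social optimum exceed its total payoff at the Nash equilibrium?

The private return per contributed unit is 0.77 < 1 for everyone, so the Nash equilibrium is zero contribution and the group total is Σ E_j = 60 + 50 + 48 + 55 + 44 + 25 + 45 + 11 = 338.
Each contributed unit returns 6.160 to the group, so the social optimum is full contribution by everyone: group total = 6.160 × 338 = 2082.08.
Efficiency loss = (6.160 − 1) × 338 = 1744.08.

1744.08 gold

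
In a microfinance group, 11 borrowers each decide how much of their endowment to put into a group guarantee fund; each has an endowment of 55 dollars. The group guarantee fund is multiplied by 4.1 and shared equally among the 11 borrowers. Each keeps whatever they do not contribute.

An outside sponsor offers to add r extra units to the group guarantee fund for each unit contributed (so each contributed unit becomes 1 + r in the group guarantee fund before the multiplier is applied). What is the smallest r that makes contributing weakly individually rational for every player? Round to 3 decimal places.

1.683

With matching at rate r, one contributed unit becomes (1 + r) in the group guarantee fund and returns 4.1 × (1 + r) / 11 to the contributor.
Setting this equal to 1: 1 + r = 11/4.1 = 2.6829.
So the minimum matching rate is r = 2.6829 − 1 = 1.683.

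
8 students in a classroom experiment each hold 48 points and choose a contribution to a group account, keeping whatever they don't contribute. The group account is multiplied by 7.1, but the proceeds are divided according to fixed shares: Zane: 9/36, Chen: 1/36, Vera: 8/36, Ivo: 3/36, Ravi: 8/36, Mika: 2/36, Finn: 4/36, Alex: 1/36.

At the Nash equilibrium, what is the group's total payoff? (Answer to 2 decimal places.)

1262.40 points

Player j's private return per contributed unit is 7.1 × (j's share). Contributing is weakly dominant for j when that share is at least 1/7.1 = 0.1408, and contributing 0 is dominant otherwise.
Zane, Vera and Ravi clear that bar, contributing 48 each; the remaining 5 contribute 0. Total contributed: 144.
The group account pays out 7.1 × 144 = 1022.40 in total (split across the unequal shares, but the aggregate is all that matters for the group sum).
The 5 free-riders keep 48 each, adding 240. Group total = 240 + 1022.40 = 1262.40.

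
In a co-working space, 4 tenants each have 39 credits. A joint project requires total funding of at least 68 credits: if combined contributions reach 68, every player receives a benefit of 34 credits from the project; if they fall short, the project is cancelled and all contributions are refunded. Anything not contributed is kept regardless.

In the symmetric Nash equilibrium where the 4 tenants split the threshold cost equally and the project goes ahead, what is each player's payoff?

Equal share of the threshold: 68/4 = 17.
At this profile no one gains by cutting their contribution: any cut drops the total below 68, the project is cancelled, contributions are refunded, and the deviator ends with 39, which is less than 39 − 17 + 34 = 56. Contributing more than 17 just wastes the excess. So contributing exactly 17 is a best response.
Each player's payoff: 39 − 17 + 34 = 56.

56 credits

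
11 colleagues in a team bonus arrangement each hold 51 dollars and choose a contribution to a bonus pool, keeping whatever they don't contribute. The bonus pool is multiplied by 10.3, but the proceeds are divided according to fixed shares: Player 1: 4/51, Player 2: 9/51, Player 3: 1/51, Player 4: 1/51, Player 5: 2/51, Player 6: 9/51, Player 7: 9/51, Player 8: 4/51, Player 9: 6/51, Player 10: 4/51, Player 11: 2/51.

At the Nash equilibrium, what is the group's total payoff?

For player j, contributing a unit is worthwhile iff 10.3 × (j's share) ≥ 1, i.e. iff j's share is at least 0.0971.
The shares above 0.0971 belong to Player 2, Player 6, Player 7 and Player 9, contributing 51 each; the remaining 7 contribute 0. Total contributed: 204.
The bonus pool pays out 10.3 × 204 = 2101.20 in total (split across the unequal shares, but the aggregate is all that matters for the group sum).
The 7 free-riders keep 51 each, adding 357. Group total = 357 + 2101.20 = 2458.20.

2458.20 dollars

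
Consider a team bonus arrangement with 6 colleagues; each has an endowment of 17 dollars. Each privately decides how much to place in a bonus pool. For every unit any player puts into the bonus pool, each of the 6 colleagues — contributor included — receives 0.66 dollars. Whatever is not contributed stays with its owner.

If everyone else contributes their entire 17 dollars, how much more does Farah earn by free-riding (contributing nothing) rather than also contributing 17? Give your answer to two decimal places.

Switching from a contribution of 17 to 0 lets Farah keep an extra 17 dollars, but lowers the bonus pool by 17, which costs Farah their own share of that drop: 0.66 × 17 = 11.22.
Net gain = 17 − 11.22 = 5.78. The private return per contributed unit (0.66) is below 1, so free-riding is indeed the best response regardless of what the others do.

5.78 dollars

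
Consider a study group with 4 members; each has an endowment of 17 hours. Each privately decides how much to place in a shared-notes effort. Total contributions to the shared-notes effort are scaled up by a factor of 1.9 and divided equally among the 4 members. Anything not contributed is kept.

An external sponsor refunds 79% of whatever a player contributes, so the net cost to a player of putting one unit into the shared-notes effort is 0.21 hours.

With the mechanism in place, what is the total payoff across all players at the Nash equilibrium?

Under the mechanism each unit contributed yields (1.9/4) / 0.21 = 2.2619 back to its contributor per unit of net cost, which exceeds 1, making full contribution the dominant choice for everyone.
At the Nash equilibrium everyone contributes 17. Group total payoff = 4 × (17 × 0.79 + 1.9 × 17) = 182.92.

182.92 hours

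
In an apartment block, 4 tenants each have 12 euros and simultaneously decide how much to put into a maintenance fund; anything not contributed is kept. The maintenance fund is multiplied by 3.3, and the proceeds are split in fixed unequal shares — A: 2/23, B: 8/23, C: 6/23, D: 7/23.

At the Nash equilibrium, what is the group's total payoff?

A player with share s gets back 3.3·s per unit contributed, so full contribution is dominant for anyone with s > 1/3.3 = 0.3030 and zero contribution is dominant for anyone below.
B and D clear that bar, contributing 12 each; the remaining 2 contribute 0. Total contributed: 24.
The maintenance fund pays out 3.3 × 24 = 79.20 in total (split across the unequal shares, but the aggregate is all that matters for the group sum).
The 2 free-riders keep 12 each, adding 24. Group total = 24 + 79.20 = 103.20.

103.20 euros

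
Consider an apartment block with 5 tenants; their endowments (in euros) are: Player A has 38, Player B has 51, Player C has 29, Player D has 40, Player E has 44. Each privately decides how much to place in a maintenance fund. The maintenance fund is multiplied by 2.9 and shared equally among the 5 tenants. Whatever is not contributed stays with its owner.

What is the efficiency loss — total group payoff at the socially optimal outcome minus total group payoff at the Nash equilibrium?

383.80 euros

The private return per contributed unit is 2.9/5 = 0.5800 < 1 for every player regardless of endowment, so the Nash equilibrium is zero contribution and the group total is Σ E_j = 38 + 51 + 29 + 40 + 44 = 202.
Each contributed unit returns 2.900 to the group, so the social optimum is full contribution by everyone: group total = 2.900 × 202 = 585.80.
Efficiency loss = (2.900 − 1) × 202 = 383.80.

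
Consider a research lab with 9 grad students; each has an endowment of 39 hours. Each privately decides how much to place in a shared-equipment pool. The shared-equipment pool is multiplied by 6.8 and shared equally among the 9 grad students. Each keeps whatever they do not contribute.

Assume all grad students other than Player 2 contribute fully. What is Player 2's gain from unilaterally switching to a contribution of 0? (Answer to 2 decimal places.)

Switching from a contribution of 39 to 0 lets Player 2 keep an extra 39 hours, but lowers the shared-equipment pool by 39, which costs Player 2 their own share of that drop: 6.8/9 × 39 = 29.47.
Net gain = 39 − 29.47 = 9.53. The private return per contributed unit (0.7556) is below 1, so free-riding is indeed the best response regardless of what the others do.

9.53 hours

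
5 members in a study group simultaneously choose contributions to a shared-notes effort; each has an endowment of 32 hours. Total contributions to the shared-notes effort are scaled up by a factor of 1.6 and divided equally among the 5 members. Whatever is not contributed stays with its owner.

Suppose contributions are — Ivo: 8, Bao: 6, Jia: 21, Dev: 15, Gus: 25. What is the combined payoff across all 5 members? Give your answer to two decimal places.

205.00 hours

Total contributed: 8 + 6 + 21 + 15 + 25 = 75; total kept: 5 × 32 − 75 = 85.
The shared-notes effort pays out 1.6 × 75 = 120.00 in aggregate.
Group total = 85 + 120.00 = 205.00.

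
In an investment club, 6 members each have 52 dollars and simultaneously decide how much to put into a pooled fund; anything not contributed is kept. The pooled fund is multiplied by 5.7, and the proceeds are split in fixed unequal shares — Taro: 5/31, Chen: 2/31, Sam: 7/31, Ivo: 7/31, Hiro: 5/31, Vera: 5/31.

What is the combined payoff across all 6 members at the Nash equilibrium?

800.80 dollars

A player with share s gets back 5.7·s per unit contributed, so full contribution is dominant for anyone with s > 1/5.7 = 0.1754 and zero contribution is dominant for anyone below.
Sam and Ivo clear that bar, contributing 52 each; the remaining 4 contribute 0. Total contributed: 104.
The pooled fund pays out 5.7 × 104 = 592.80 in total (split across the unequal shares, but the aggregate is all that matters for the group sum).
The 4 free-riders keep 52 each, adding 208. Group total = 208 + 592.80 = 800.80.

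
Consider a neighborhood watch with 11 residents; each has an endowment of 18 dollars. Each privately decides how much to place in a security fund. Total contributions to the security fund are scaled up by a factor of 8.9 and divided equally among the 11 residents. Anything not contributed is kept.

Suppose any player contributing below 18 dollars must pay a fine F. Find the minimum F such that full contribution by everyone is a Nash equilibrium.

3.44 dollars

Given the others contribute fully, the best deviation is to contribute 0 (any partial contribution still incurs the fine and gives up units whose private return 0.8091 is below 1).
Deviating from 18 to 0 saves 18 dollars but forfeits the deviator's share of the drop in the security fund: 8.9/11 × 18 = 14.56.
So the deviation gain is 18 − 14.56 = 3.44, and the fine must be at least 3.44 dollars to wipe it out.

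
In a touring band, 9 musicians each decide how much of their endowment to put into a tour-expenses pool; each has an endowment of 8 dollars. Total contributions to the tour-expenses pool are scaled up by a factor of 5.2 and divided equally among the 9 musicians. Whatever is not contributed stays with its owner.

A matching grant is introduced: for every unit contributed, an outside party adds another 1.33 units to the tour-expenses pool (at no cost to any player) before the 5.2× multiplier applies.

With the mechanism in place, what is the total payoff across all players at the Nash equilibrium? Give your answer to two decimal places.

The effective private return per unit is now 5.2 × 2.33 / 9 = 1.3462 > 1, so every player's dominant strategy flips to full contribution.
So the Nash equilibrium is full contribution by all 9; the group earns 5.2 × 2.33 × 72 = 872.35.

872.35 dollars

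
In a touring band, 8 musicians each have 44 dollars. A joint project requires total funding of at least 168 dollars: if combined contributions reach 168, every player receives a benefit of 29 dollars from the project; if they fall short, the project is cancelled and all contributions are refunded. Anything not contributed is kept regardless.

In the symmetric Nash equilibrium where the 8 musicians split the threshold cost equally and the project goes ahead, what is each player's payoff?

52 dollars

Equal share of the threshold: 168/8 = 21.
At this profile no one gains by cutting their contribution: any cut drops the total below 168, the project is cancelled, contributions are refunded, and the deviator ends with 44, which is less than 44 − 21 + 29 = 52. Contributing more than 21 just wastes the excess. So contributing exactly 21 is a best response.
Each player's payoff: 44 − 21 + 29 = 52.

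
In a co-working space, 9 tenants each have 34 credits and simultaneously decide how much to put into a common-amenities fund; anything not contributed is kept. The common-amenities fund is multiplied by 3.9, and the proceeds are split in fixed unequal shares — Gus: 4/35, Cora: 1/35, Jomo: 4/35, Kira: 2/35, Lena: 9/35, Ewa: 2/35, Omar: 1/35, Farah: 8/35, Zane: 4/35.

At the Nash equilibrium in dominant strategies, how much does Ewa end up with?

41.58 credits

Each unit j contributes comes back to j as 3.9 × (j's share), so j prefers to contribute only if that share exceeds 1/3.9 = 0.2564; otherwise keeping the unit dominates.
Only Lena (9/35) clears that bar, contributing 34; the remaining 8 contribute 0. Total contributed: 34.
Ewa keeps 34 and receives 3.9 × 34 × 2/35 = 7.58 from the common-amenities fund, for a payoff of 41.58.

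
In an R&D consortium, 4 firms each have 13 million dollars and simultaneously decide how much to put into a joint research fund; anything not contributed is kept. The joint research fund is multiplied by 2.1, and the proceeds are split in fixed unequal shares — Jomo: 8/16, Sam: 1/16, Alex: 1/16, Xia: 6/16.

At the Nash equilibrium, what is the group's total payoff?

66.30 million dollars

For player j, contributing a unit is worthwhile iff 2.1 × (j's share) ≥ 1, i.e. iff j's share is at least 0.4762.
The only share above 0.4762 is Jomo's 8/16, contributing 13; the remaining 3 contribute 0. Total contributed: 13.
The joint research fund pays out 2.1 × 13 = 27.30 in total (split across the unequal shares, but the aggregate is all that matters for the group sum).
The 3 free-riders keep 13 each, adding 39. Group total = 39 + 27.30 = 66.30.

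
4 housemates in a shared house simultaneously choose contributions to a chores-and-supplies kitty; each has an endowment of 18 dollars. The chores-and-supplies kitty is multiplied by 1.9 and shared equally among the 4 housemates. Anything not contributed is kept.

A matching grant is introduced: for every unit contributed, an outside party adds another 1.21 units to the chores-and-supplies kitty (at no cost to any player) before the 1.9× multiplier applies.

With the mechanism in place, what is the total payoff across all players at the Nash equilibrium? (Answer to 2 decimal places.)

302.33 dollars

The effective private return per unit is now 1.9 × 2.21 / 4 = 1.0498 > 1, so every player's dominant strategy flips to full contribution.
So the Nash equilibrium is full contribution by all 4; the group earns 1.9 × 2.21 × 72 = 302.33.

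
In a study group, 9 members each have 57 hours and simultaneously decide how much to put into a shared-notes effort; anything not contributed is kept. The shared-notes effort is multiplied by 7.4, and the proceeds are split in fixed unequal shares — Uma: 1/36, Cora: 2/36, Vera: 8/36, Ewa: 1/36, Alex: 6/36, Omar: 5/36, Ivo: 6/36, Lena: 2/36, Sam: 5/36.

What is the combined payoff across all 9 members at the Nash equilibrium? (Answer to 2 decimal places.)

2337.00 hours

A player with share s gets back 7.4·s per unit contributed, so full contribution is dominant for anyone with s > 1/7.4 = 0.1351 and zero contribution is dominant for anyone below.
The shares above 0.1351 belong to Vera, Alex, Omar, Ivo and Sam, contributing 57 each; the remaining 4 contribute 0. Total contributed: 285.
The shared-notes effort pays out 7.4 × 285 = 2109.00 in total (split across the unequal shares, but the aggregate is all that matters for the group sum).
The 4 free-riders keep 57 each, adding 228. Group total = 228 + 2109.00 = 2337.00.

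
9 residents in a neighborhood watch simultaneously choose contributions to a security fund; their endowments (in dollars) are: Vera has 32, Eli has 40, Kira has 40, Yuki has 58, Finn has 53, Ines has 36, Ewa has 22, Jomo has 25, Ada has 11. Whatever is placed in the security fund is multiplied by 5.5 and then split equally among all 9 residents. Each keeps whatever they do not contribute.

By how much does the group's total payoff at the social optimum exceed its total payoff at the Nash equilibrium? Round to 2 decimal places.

1426.50 dollars

The private return per contributed unit is 5.5/9 = 0.6111 < 1 for every player regardless of endowment, so the Nash equilibrium is zero contribution and the group total is Σ E_j = 32 + 40 + 40 + 58 + 53 + 36 + 22 + 25 + 11 = 317.
Each contributed unit returns 5.500 to the group, so the social optimum is full contribution by everyone: group total = 5.500 × 317 = 1743.50.
Efficiency loss = (5.500 − 1) × 317 = 1426.50.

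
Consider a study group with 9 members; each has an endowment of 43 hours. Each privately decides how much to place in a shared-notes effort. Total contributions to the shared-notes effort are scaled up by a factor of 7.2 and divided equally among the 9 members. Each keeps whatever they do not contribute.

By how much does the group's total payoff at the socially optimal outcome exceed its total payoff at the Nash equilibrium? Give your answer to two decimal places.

Each contributed unit returns 7.2/9 = 0.8000 to its contributor — below 1 — so contributing 0 is dominant for every player. At the Nash equilibrium everyone keeps their 43, and the group total is 9 × 43 = 387.
Each contributed unit returns 7.200 to the group as a whole (0.8000 to each of 9 players), which exceeds 1, so the social optimum is full contribution: group total = 7.200 × 387 = 2786.40.
Efficiency loss = 2786.40 − 387 = 2399.40.

2399.40 hours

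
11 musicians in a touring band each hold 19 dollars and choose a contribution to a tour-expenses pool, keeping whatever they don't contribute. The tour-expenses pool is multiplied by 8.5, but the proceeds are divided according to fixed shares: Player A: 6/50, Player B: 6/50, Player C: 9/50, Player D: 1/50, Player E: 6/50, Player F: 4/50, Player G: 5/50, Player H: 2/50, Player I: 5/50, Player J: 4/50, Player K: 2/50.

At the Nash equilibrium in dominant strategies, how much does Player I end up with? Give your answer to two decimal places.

83.60 dollars

For player j, contributing a unit is worthwhile iff 8.5 × (j's share) ≥ 1, i.e. iff j's share is at least 0.1176.
Player A, Player B, Player C and Player E are above the threshold, contributing 19 each; the remaining 7 contribute 0. Total contributed: 76.
Player I keeps 19 and receives 8.5 × 76 × 5/50 = 64.60 from the tour-expenses pool, for a payoff of 83.60.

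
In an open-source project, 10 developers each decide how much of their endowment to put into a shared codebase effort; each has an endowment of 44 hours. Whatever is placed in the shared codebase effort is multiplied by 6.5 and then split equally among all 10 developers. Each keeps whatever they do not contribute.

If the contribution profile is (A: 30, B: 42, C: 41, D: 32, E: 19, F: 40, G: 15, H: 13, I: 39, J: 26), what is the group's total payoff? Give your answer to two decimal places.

2073.50 hours

Total contributed: 30 + 42 + 41 + 32 + 19 + 40 + 15 + 13 + 39 + 26 = 297; total kept: 10 × 44 − 297 = 143.
The shared codebase effort pays out 6.5 × 297 = 1930.50 in aggregate.
Group total = 143 + 1930.50 = 2073.50.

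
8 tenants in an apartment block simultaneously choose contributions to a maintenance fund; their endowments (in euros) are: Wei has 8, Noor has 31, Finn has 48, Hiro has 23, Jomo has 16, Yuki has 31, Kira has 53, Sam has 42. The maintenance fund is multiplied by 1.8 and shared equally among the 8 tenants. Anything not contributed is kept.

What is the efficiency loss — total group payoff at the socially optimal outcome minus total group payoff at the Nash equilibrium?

The private return per contributed unit is 1.8/8 = 0.2250 < 1 for every player regardless of endowment, so the Nash equilibrium is zero contribution and the group total is Σ E_j = 8 + 31 + 48 + 23 + 16 + 31 + 53 + 42 = 252.
Each contributed unit returns 1.800 to the group, so the social optimum is full contribution by everyone: group total = 1.800 × 252 = 453.60.
Efficiency loss = (1.800 − 1) × 252 = 201.60.

201.60 euros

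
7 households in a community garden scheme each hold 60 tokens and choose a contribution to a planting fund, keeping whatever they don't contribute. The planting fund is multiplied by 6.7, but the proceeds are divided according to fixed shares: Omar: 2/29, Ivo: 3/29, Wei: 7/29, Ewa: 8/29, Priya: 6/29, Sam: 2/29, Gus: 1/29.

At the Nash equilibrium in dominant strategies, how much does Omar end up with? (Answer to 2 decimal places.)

A player with share s gets back 6.7·s per unit contributed, so full contribution is dominant for anyone with s > 1/6.7 = 0.1493 and zero contribution is dominant for anyone below.
The shares above 0.1493 belong to Wei, Ewa and Priya, contributing 60 each; the remaining 4 contribute 0. Total contributed: 180.
Omar keeps 60 and receives 6.7 × 180 × 2/29 = 83.17 from the planting fund, for a payoff of 143.17.

143.17 tokens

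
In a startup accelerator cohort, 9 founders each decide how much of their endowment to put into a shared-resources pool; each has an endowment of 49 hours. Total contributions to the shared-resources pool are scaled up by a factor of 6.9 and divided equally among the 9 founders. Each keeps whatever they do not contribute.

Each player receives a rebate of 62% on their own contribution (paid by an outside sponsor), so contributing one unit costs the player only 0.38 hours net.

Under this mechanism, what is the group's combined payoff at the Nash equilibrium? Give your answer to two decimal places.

3316.32 hours

The effective private return per unit is now (6.9/9) / 0.38 = 2.0175 > 1, so every player's dominant strategy flips to full contribution.
At the Nash equilibrium everyone contributes 49. Group total payoff = 9 × (49 × 0.62 + 6.9 × 49) = 3316.32.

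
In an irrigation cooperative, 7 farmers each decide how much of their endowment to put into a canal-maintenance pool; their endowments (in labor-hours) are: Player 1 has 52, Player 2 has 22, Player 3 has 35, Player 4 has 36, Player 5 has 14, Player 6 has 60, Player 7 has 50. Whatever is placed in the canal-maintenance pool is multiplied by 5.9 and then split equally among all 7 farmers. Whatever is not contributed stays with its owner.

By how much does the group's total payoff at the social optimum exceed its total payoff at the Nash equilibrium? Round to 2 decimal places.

The private return per contributed unit is 5.9/7 = 0.8429 < 1 for every player regardless of endowment, so the Nash equilibrium is zero contribution and the group total is Σ E_j = 52 + 22 + 35 + 36 + 14 + 60 + 50 = 269.
Each contributed unit returns 5.900 to the group, so the social optimum is full contribution by everyone: group total = 5.900 × 269 = 1587.10.
Efficiency loss = (5.900 − 1) × 269 = 1318.10.

1318.10 labor-hours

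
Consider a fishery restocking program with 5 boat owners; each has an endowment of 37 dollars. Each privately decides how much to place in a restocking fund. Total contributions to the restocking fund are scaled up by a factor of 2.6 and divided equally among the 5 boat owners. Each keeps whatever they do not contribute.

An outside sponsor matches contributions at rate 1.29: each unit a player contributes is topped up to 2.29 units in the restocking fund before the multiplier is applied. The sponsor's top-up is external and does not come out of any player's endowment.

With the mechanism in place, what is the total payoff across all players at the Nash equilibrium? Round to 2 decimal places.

With the mechanism, a contributed unit returns 2.6 × 2.29 / 5 = 1.1908 per unit of net cost to the contributor — now above 1 — so contributing fully is weakly dominant for every player.
At the Nash equilibrium everyone contributes 37. Group total payoff = 2.6 × 2.29 × 185 = 1101.49.

1101.49 dollars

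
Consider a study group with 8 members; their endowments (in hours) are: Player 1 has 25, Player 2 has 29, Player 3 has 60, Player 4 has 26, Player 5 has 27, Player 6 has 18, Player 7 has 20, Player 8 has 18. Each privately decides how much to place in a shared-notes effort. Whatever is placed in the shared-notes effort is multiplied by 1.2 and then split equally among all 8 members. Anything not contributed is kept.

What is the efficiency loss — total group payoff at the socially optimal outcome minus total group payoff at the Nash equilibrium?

44.60 hours

The private return per contributed unit is 1.2/8 = 0.1500 < 1 for every player regardless of endowment, so the Nash equilibrium is zero contribution and the group total is Σ E_j = 25 + 29 + 60 + 26 + 27 + 18 + 20 + 18 = 223.
Each contributed unit returns 1.200 to the group, so the social optimum is full contribution by everyone: group total = 1.200 × 223 = 267.60.
Efficiency loss = (1.200 − 1) × 223 = 44.60.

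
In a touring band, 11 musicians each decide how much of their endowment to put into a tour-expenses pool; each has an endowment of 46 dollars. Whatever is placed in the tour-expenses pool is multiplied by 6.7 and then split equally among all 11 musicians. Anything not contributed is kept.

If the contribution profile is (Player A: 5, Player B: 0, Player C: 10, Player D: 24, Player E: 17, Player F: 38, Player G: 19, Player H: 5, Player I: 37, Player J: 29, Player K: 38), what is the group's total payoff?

1771.40 dollars

Total contributed: 5 + 0 + 10 + 24 + 17 + 38 + 19 + 5 + 37 + 29 + 38 = 222; total kept: 11 × 46 − 222 = 284.
The tour-expenses pool pays out 6.7 × 222 = 1487.40 in aggregate.
Group total = 284 + 1487.40 = 1771.40.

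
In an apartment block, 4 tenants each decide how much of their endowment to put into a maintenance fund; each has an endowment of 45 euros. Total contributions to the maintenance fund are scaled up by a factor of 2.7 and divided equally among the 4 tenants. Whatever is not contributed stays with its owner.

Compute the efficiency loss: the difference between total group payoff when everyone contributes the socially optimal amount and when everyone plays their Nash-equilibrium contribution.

306.00 euros

Each contributed unit returns 2.7/4 = 0.6750 to its contributor — below 1 — so contributing 0 is dominant for every player. At the Nash equilibrium everyone keeps their 45, and the group total is 4 × 45 = 180.
Each contributed unit returns 2.700 to the group as a whole (0.6750 to each of 4 players), which exceeds 1, so the social optimum is full contribution: group total = 2.700 × 180 = 486.00.
Efficiency loss = 486.00 − 180 = 306.00.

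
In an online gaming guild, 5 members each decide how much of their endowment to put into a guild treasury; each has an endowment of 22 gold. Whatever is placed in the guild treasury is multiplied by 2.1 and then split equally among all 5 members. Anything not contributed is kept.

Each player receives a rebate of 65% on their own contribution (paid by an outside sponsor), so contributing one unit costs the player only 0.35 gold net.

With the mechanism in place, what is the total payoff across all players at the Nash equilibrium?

Under the mechanism each unit contributed yields (2.1/5) / 0.35 = 1.2000 back to its contributor per unit of net cost, which exceeds 1, making full contribution the dominant choice for everyone.
So the Nash equilibrium is full contribution by all 5; the group earns 5 × (22 × 0.65 + 2.1 × 22) = 302.50.

302.50 gold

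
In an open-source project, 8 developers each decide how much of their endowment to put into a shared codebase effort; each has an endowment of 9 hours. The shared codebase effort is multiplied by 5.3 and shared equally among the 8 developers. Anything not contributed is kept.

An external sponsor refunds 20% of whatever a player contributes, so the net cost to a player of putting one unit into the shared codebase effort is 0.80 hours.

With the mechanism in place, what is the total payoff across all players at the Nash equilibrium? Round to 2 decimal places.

Even with the mechanism, each unit contributed returns only (5.3/8) / 0.80 = 0.8281 per unit of net cost, so contributing nothing is still dominant.
Everyone keeps their endowment and the group total is 8 × 9 = 72.

72.00 hours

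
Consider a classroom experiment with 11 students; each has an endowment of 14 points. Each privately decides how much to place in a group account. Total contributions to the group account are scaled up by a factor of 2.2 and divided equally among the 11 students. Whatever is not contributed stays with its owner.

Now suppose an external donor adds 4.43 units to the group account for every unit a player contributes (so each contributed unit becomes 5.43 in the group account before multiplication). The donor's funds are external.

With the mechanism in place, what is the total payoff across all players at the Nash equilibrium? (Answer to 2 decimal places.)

Under the mechanism each unit contributed yields 2.2 × 5.43 / 11 = 1.0860 back to its contributor per unit of net cost, which exceeds 1, making full contribution the dominant choice for everyone.
So the Nash equilibrium is full contribution by all 11; the group earns 2.2 × 5.43 × 154 = 1839.68.

1839.68 points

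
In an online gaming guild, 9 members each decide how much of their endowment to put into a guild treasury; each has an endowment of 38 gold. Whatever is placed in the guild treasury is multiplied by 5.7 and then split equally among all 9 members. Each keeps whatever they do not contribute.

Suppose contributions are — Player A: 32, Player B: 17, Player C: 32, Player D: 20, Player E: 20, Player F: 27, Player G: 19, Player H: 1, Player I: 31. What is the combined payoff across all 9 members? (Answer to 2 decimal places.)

1277.30 gold

Total contributed: 32 + 17 + 32 + 20 + 20 + 27 + 19 + 1 + 31 = 199; total kept: 9 × 38 − 199 = 143.
The guild treasury pays out 5.7 × 199 = 1134.30 in aggregate.
Group total = 143 + 1134.30 = 1277.30.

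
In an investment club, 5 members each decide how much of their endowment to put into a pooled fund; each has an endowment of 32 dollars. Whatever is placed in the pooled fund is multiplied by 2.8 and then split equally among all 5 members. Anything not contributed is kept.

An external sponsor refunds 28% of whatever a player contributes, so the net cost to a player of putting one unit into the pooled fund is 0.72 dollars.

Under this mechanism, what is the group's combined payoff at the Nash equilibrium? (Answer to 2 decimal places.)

160.00 dollars

Even with the mechanism, each unit contributed returns only (2.8/5) / 0.72 = 0.7778 per unit of net cost, so contributing nothing is still dominant.
At the Nash equilibrium no one contributes; group total payoff = 5 × 32 = 160.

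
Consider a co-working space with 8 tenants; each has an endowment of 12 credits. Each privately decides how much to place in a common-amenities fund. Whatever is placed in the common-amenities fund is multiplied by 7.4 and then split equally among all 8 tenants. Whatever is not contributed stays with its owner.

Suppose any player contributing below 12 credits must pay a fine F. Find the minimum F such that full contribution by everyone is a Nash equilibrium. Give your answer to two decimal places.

0.90 credits

Given the others contribute fully, the best deviation is to contribute 0 (any partial contribution still incurs the fine and gives up units whose private return 0.9250 is below 1).
Deviating from 12 to 0 saves 12 credits but forfeits the deviator's share of the drop in the common-amenities fund: 7.4/8 × 12 = 11.10.
So the deviation gain is 12 − 11.10 = 0.90, and the fine must be at least 0.90 credits to wipe it out.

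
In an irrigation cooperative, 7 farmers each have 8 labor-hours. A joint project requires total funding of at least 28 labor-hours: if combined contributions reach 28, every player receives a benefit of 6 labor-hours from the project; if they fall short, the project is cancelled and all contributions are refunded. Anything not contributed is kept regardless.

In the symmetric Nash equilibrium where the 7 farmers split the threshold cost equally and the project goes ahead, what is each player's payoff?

Equal share of the threshold: 28/7 = 4.
At this profile no one gains by cutting their contribution: any cut drops the total below 28, the project is cancelled, contributions are refunded, and the deviator ends with 8, which is less than 8 − 4 + 6 = 10. Contributing more than 4 just wastes the excess. So contributing exactly 4 is a best response.
Each player's payoff: 8 − 4 + 6 = 10.

10 labor-hours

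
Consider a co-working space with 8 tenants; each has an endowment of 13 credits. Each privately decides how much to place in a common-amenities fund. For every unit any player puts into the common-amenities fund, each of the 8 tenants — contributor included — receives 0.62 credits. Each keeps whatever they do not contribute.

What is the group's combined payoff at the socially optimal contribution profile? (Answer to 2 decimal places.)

Each contributed unit returns 4.960 to the group as a whole (0.62 to each of 8 players), which exceeds 1, so the social optimum is full contribution: group total = 4.960 × 104 = 515.84.

515.84 credits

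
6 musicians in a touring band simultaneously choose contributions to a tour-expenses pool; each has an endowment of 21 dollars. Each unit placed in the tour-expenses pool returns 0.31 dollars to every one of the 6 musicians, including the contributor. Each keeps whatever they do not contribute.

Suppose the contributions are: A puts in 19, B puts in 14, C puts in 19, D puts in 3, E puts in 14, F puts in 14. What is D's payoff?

43.73 dollars

Total contributed: 19 + 14 + 19 + 3 + 14 + 14 = 83.
Each receives 0.31 × 83 = 25.73 from the tour-expenses pool.
D keeps 21 − 3 = 18, so D's payoff is 18 + 25.73 = 43.73.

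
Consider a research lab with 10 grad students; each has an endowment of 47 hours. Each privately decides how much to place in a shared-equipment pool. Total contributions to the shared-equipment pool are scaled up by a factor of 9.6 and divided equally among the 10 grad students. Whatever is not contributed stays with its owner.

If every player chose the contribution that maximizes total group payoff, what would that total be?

4512.00 hours

Each contributed unit returns 9.600 to the group as a whole (0.9600 to each of 10 players), which exceeds 1, so the social optimum is full contribution: group total = 9.600 × 470 = 4512.00.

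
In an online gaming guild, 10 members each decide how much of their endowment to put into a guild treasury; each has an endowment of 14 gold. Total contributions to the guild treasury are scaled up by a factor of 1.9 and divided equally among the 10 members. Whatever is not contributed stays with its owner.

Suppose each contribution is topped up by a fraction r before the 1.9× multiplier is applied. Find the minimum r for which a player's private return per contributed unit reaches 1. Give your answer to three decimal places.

4.263

With matching at rate r, one contributed unit becomes (1 + r) in the guild treasury and returns 1.9 × (1 + r) / 10 to the contributor.
Setting this equal to 1: 1 + r = 10/1.9 = 5.2632.
So the minimum matching rate is r = 5.2632 − 1 = 4.263.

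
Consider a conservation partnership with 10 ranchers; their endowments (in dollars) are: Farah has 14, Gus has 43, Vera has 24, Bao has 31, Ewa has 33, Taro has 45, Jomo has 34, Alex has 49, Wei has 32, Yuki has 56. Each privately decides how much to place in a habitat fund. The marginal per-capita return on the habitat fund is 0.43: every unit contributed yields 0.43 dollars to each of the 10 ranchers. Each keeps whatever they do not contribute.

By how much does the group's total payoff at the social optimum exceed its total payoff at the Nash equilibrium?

1191.30 dollars

The private return per contributed unit is 0.43 < 1 for everyone, so the Nash equilibrium is zero contribution and the group total is Σ E_j = 14 + 43 + 24 + 31 + 33 + 45 + 34 + 49 + 32 + 56 = 361.
Each contributed unit returns 4.300 to the group, so the social optimum is full contribution by everyone: group total = 4.300 × 361 = 1552.30.
Efficiency loss = (4.300 − 1) × 361 = 1191.30.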